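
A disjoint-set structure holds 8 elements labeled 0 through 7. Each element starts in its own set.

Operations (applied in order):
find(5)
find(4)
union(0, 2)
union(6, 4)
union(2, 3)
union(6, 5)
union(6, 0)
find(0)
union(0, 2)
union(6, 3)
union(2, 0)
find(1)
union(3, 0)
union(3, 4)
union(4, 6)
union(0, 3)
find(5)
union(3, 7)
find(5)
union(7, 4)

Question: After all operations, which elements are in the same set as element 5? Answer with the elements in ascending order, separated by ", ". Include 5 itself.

Answer: 0, 2, 3, 4, 5, 6, 7

Derivation:
Step 1: find(5) -> no change; set of 5 is {5}
Step 2: find(4) -> no change; set of 4 is {4}
Step 3: union(0, 2) -> merged; set of 0 now {0, 2}
Step 4: union(6, 4) -> merged; set of 6 now {4, 6}
Step 5: union(2, 3) -> merged; set of 2 now {0, 2, 3}
Step 6: union(6, 5) -> merged; set of 6 now {4, 5, 6}
Step 7: union(6, 0) -> merged; set of 6 now {0, 2, 3, 4, 5, 6}
Step 8: find(0) -> no change; set of 0 is {0, 2, 3, 4, 5, 6}
Step 9: union(0, 2) -> already same set; set of 0 now {0, 2, 3, 4, 5, 6}
Step 10: union(6, 3) -> already same set; set of 6 now {0, 2, 3, 4, 5, 6}
Step 11: union(2, 0) -> already same set; set of 2 now {0, 2, 3, 4, 5, 6}
Step 12: find(1) -> no change; set of 1 is {1}
Step 13: union(3, 0) -> already same set; set of 3 now {0, 2, 3, 4, 5, 6}
Step 14: union(3, 4) -> already same set; set of 3 now {0, 2, 3, 4, 5, 6}
Step 15: union(4, 6) -> already same set; set of 4 now {0, 2, 3, 4, 5, 6}
Step 16: union(0, 3) -> already same set; set of 0 now {0, 2, 3, 4, 5, 6}
Step 17: find(5) -> no change; set of 5 is {0, 2, 3, 4, 5, 6}
Step 18: union(3, 7) -> merged; set of 3 now {0, 2, 3, 4, 5, 6, 7}
Step 19: find(5) -> no change; set of 5 is {0, 2, 3, 4, 5, 6, 7}
Step 20: union(7, 4) -> already same set; set of 7 now {0, 2, 3, 4, 5, 6, 7}
Component of 5: {0, 2, 3, 4, 5, 6, 7}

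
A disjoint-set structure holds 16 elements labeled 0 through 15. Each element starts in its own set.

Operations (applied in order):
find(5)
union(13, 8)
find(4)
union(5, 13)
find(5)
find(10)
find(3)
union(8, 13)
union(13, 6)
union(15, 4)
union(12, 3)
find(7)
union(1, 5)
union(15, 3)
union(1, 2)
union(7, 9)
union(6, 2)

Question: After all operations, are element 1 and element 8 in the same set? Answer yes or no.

Step 1: find(5) -> no change; set of 5 is {5}
Step 2: union(13, 8) -> merged; set of 13 now {8, 13}
Step 3: find(4) -> no change; set of 4 is {4}
Step 4: union(5, 13) -> merged; set of 5 now {5, 8, 13}
Step 5: find(5) -> no change; set of 5 is {5, 8, 13}
Step 6: find(10) -> no change; set of 10 is {10}
Step 7: find(3) -> no change; set of 3 is {3}
Step 8: union(8, 13) -> already same set; set of 8 now {5, 8, 13}
Step 9: union(13, 6) -> merged; set of 13 now {5, 6, 8, 13}
Step 10: union(15, 4) -> merged; set of 15 now {4, 15}
Step 11: union(12, 3) -> merged; set of 12 now {3, 12}
Step 12: find(7) -> no change; set of 7 is {7}
Step 13: union(1, 5) -> merged; set of 1 now {1, 5, 6, 8, 13}
Step 14: union(15, 3) -> merged; set of 15 now {3, 4, 12, 15}
Step 15: union(1, 2) -> merged; set of 1 now {1, 2, 5, 6, 8, 13}
Step 16: union(7, 9) -> merged; set of 7 now {7, 9}
Step 17: union(6, 2) -> already same set; set of 6 now {1, 2, 5, 6, 8, 13}
Set of 1: {1, 2, 5, 6, 8, 13}; 8 is a member.

Answer: yes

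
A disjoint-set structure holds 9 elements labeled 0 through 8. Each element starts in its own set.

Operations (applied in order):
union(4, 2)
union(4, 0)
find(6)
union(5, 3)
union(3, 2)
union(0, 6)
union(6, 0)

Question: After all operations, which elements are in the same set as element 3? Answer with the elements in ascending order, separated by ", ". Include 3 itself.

Answer: 0, 2, 3, 4, 5, 6

Derivation:
Step 1: union(4, 2) -> merged; set of 4 now {2, 4}
Step 2: union(4, 0) -> merged; set of 4 now {0, 2, 4}
Step 3: find(6) -> no change; set of 6 is {6}
Step 4: union(5, 3) -> merged; set of 5 now {3, 5}
Step 5: union(3, 2) -> merged; set of 3 now {0, 2, 3, 4, 5}
Step 6: union(0, 6) -> merged; set of 0 now {0, 2, 3, 4, 5, 6}
Step 7: union(6, 0) -> already same set; set of 6 now {0, 2, 3, 4, 5, 6}
Component of 3: {0, 2, 3, 4, 5, 6}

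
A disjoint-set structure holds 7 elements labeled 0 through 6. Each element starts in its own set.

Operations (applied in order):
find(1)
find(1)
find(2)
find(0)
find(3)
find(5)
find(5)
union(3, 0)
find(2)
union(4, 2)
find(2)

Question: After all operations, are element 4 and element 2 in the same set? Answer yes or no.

Step 1: find(1) -> no change; set of 1 is {1}
Step 2: find(1) -> no change; set of 1 is {1}
Step 3: find(2) -> no change; set of 2 is {2}
Step 4: find(0) -> no change; set of 0 is {0}
Step 5: find(3) -> no change; set of 3 is {3}
Step 6: find(5) -> no change; set of 5 is {5}
Step 7: find(5) -> no change; set of 5 is {5}
Step 8: union(3, 0) -> merged; set of 3 now {0, 3}
Step 9: find(2) -> no change; set of 2 is {2}
Step 10: union(4, 2) -> merged; set of 4 now {2, 4}
Step 11: find(2) -> no change; set of 2 is {2, 4}
Set of 4: {2, 4}; 2 is a member.

Answer: yes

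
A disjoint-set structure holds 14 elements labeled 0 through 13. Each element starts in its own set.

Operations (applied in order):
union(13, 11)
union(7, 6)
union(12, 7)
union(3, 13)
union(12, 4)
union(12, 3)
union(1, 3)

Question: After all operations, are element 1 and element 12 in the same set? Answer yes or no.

Answer: yes

Derivation:
Step 1: union(13, 11) -> merged; set of 13 now {11, 13}
Step 2: union(7, 6) -> merged; set of 7 now {6, 7}
Step 3: union(12, 7) -> merged; set of 12 now {6, 7, 12}
Step 4: union(3, 13) -> merged; set of 3 now {3, 11, 13}
Step 5: union(12, 4) -> merged; set of 12 now {4, 6, 7, 12}
Step 6: union(12, 3) -> merged; set of 12 now {3, 4, 6, 7, 11, 12, 13}
Step 7: union(1, 3) -> merged; set of 1 now {1, 3, 4, 6, 7, 11, 12, 13}
Set of 1: {1, 3, 4, 6, 7, 11, 12, 13}; 12 is a member.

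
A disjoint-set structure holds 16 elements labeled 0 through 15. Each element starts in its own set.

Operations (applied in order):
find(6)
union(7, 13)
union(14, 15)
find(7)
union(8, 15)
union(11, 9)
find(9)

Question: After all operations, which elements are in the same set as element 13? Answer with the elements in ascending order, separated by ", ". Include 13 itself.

Step 1: find(6) -> no change; set of 6 is {6}
Step 2: union(7, 13) -> merged; set of 7 now {7, 13}
Step 3: union(14, 15) -> merged; set of 14 now {14, 15}
Step 4: find(7) -> no change; set of 7 is {7, 13}
Step 5: union(8, 15) -> merged; set of 8 now {8, 14, 15}
Step 6: union(11, 9) -> merged; set of 11 now {9, 11}
Step 7: find(9) -> no change; set of 9 is {9, 11}
Component of 13: {7, 13}

Answer: 7, 13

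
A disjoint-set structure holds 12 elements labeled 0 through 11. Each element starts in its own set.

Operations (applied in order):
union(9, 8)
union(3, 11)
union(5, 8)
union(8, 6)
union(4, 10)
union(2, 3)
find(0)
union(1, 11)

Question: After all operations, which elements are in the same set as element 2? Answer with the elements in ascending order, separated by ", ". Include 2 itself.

Step 1: union(9, 8) -> merged; set of 9 now {8, 9}
Step 2: union(3, 11) -> merged; set of 3 now {3, 11}
Step 3: union(5, 8) -> merged; set of 5 now {5, 8, 9}
Step 4: union(8, 6) -> merged; set of 8 now {5, 6, 8, 9}
Step 5: union(4, 10) -> merged; set of 4 now {4, 10}
Step 6: union(2, 3) -> merged; set of 2 now {2, 3, 11}
Step 7: find(0) -> no change; set of 0 is {0}
Step 8: union(1, 11) -> merged; set of 1 now {1, 2, 3, 11}
Component of 2: {1, 2, 3, 11}

Answer: 1, 2, 3, 11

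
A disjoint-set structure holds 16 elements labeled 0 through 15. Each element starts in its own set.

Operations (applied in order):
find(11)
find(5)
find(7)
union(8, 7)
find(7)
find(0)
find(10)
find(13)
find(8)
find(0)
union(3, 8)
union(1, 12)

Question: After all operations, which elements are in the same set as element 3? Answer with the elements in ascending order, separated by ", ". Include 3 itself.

Step 1: find(11) -> no change; set of 11 is {11}
Step 2: find(5) -> no change; set of 5 is {5}
Step 3: find(7) -> no change; set of 7 is {7}
Step 4: union(8, 7) -> merged; set of 8 now {7, 8}
Step 5: find(7) -> no change; set of 7 is {7, 8}
Step 6: find(0) -> no change; set of 0 is {0}
Step 7: find(10) -> no change; set of 10 is {10}
Step 8: find(13) -> no change; set of 13 is {13}
Step 9: find(8) -> no change; set of 8 is {7, 8}
Step 10: find(0) -> no change; set of 0 is {0}
Step 11: union(3, 8) -> merged; set of 3 now {3, 7, 8}
Step 12: union(1, 12) -> merged; set of 1 now {1, 12}
Component of 3: {3, 7, 8}

Answer: 3, 7, 8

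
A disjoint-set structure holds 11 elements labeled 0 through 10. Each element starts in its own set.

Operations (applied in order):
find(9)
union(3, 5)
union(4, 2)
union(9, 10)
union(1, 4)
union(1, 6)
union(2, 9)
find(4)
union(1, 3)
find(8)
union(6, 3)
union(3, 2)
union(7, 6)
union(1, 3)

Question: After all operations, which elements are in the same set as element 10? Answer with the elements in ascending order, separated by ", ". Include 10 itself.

Answer: 1, 2, 3, 4, 5, 6, 7, 9, 10

Derivation:
Step 1: find(9) -> no change; set of 9 is {9}
Step 2: union(3, 5) -> merged; set of 3 now {3, 5}
Step 3: union(4, 2) -> merged; set of 4 now {2, 4}
Step 4: union(9, 10) -> merged; set of 9 now {9, 10}
Step 5: union(1, 4) -> merged; set of 1 now {1, 2, 4}
Step 6: union(1, 6) -> merged; set of 1 now {1, 2, 4, 6}
Step 7: union(2, 9) -> merged; set of 2 now {1, 2, 4, 6, 9, 10}
Step 8: find(4) -> no change; set of 4 is {1, 2, 4, 6, 9, 10}
Step 9: union(1, 3) -> merged; set of 1 now {1, 2, 3, 4, 5, 6, 9, 10}
Step 10: find(8) -> no change; set of 8 is {8}
Step 11: union(6, 3) -> already same set; set of 6 now {1, 2, 3, 4, 5, 6, 9, 10}
Step 12: union(3, 2) -> already same set; set of 3 now {1, 2, 3, 4, 5, 6, 9, 10}
Step 13: union(7, 6) -> merged; set of 7 now {1, 2, 3, 4, 5, 6, 7, 9, 10}
Step 14: union(1, 3) -> already same set; set of 1 now {1, 2, 3, 4, 5, 6, 7, 9, 10}
Component of 10: {1, 2, 3, 4, 5, 6, 7, 9, 10}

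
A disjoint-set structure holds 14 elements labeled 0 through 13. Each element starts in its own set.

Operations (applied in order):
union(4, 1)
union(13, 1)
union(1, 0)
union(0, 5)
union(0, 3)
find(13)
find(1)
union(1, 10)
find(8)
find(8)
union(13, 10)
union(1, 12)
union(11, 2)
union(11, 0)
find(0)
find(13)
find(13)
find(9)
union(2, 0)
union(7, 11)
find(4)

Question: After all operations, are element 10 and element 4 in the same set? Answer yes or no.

Answer: yes

Derivation:
Step 1: union(4, 1) -> merged; set of 4 now {1, 4}
Step 2: union(13, 1) -> merged; set of 13 now {1, 4, 13}
Step 3: union(1, 0) -> merged; set of 1 now {0, 1, 4, 13}
Step 4: union(0, 5) -> merged; set of 0 now {0, 1, 4, 5, 13}
Step 5: union(0, 3) -> merged; set of 0 now {0, 1, 3, 4, 5, 13}
Step 6: find(13) -> no change; set of 13 is {0, 1, 3, 4, 5, 13}
Step 7: find(1) -> no change; set of 1 is {0, 1, 3, 4, 5, 13}
Step 8: union(1, 10) -> merged; set of 1 now {0, 1, 3, 4, 5, 10, 13}
Step 9: find(8) -> no change; set of 8 is {8}
Step 10: find(8) -> no change; set of 8 is {8}
Step 11: union(13, 10) -> already same set; set of 13 now {0, 1, 3, 4, 5, 10, 13}
Step 12: union(1, 12) -> merged; set of 1 now {0, 1, 3, 4, 5, 10, 12, 13}
Step 13: union(11, 2) -> merged; set of 11 now {2, 11}
Step 14: union(11, 0) -> merged; set of 11 now {0, 1, 2, 3, 4, 5, 10, 11, 12, 13}
Step 15: find(0) -> no change; set of 0 is {0, 1, 2, 3, 4, 5, 10, 11, 12, 13}
Step 16: find(13) -> no change; set of 13 is {0, 1, 2, 3, 4, 5, 10, 11, 12, 13}
Step 17: find(13) -> no change; set of 13 is {0, 1, 2, 3, 4, 5, 10, 11, 12, 13}
Step 18: find(9) -> no change; set of 9 is {9}
Step 19: union(2, 0) -> already same set; set of 2 now {0, 1, 2, 3, 4, 5, 10, 11, 12, 13}
Step 20: union(7, 11) -> merged; set of 7 now {0, 1, 2, 3, 4, 5, 7, 10, 11, 12, 13}
Step 21: find(4) -> no change; set of 4 is {0, 1, 2, 3, 4, 5, 7, 10, 11, 12, 13}
Set of 10: {0, 1, 2, 3, 4, 5, 7, 10, 11, 12, 13}; 4 is a member.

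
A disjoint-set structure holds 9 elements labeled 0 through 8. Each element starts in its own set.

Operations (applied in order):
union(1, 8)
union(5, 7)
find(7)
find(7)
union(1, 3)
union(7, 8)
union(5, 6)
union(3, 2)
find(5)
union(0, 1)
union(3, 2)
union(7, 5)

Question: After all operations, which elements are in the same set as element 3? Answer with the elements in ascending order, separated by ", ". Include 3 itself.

Answer: 0, 1, 2, 3, 5, 6, 7, 8

Derivation:
Step 1: union(1, 8) -> merged; set of 1 now {1, 8}
Step 2: union(5, 7) -> merged; set of 5 now {5, 7}
Step 3: find(7) -> no change; set of 7 is {5, 7}
Step 4: find(7) -> no change; set of 7 is {5, 7}
Step 5: union(1, 3) -> merged; set of 1 now {1, 3, 8}
Step 6: union(7, 8) -> merged; set of 7 now {1, 3, 5, 7, 8}
Step 7: union(5, 6) -> merged; set of 5 now {1, 3, 5, 6, 7, 8}
Step 8: union(3, 2) -> merged; set of 3 now {1, 2, 3, 5, 6, 7, 8}
Step 9: find(5) -> no change; set of 5 is {1, 2, 3, 5, 6, 7, 8}
Step 10: union(0, 1) -> merged; set of 0 now {0, 1, 2, 3, 5, 6, 7, 8}
Step 11: union(3, 2) -> already same set; set of 3 now {0, 1, 2, 3, 5, 6, 7, 8}
Step 12: union(7, 5) -> already same set; set of 7 now {0, 1, 2, 3, 5, 6, 7, 8}
Component of 3: {0, 1, 2, 3, 5, 6, 7, 8}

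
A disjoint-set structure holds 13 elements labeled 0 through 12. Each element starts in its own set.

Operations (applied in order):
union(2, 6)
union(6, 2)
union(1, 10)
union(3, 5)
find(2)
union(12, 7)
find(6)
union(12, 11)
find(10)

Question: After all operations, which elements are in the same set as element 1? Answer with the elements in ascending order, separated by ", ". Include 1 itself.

Step 1: union(2, 6) -> merged; set of 2 now {2, 6}
Step 2: union(6, 2) -> already same set; set of 6 now {2, 6}
Step 3: union(1, 10) -> merged; set of 1 now {1, 10}
Step 4: union(3, 5) -> merged; set of 3 now {3, 5}
Step 5: find(2) -> no change; set of 2 is {2, 6}
Step 6: union(12, 7) -> merged; set of 12 now {7, 12}
Step 7: find(6) -> no change; set of 6 is {2, 6}
Step 8: union(12, 11) -> merged; set of 12 now {7, 11, 12}
Step 9: find(10) -> no change; set of 10 is {1, 10}
Component of 1: {1, 10}

Answer: 1, 10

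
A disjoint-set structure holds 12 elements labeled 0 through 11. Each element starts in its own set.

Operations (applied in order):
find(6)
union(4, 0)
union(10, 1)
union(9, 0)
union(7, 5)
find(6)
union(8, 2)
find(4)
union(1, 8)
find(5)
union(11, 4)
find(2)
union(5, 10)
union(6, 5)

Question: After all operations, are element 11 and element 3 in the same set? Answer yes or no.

Step 1: find(6) -> no change; set of 6 is {6}
Step 2: union(4, 0) -> merged; set of 4 now {0, 4}
Step 3: union(10, 1) -> merged; set of 10 now {1, 10}
Step 4: union(9, 0) -> merged; set of 9 now {0, 4, 9}
Step 5: union(7, 5) -> merged; set of 7 now {5, 7}
Step 6: find(6) -> no change; set of 6 is {6}
Step 7: union(8, 2) -> merged; set of 8 now {2, 8}
Step 8: find(4) -> no change; set of 4 is {0, 4, 9}
Step 9: union(1, 8) -> merged; set of 1 now {1, 2, 8, 10}
Step 10: find(5) -> no change; set of 5 is {5, 7}
Step 11: union(11, 4) -> merged; set of 11 now {0, 4, 9, 11}
Step 12: find(2) -> no change; set of 2 is {1, 2, 8, 10}
Step 13: union(5, 10) -> merged; set of 5 now {1, 2, 5, 7, 8, 10}
Step 14: union(6, 5) -> merged; set of 6 now {1, 2, 5, 6, 7, 8, 10}
Set of 11: {0, 4, 9, 11}; 3 is not a member.

Answer: no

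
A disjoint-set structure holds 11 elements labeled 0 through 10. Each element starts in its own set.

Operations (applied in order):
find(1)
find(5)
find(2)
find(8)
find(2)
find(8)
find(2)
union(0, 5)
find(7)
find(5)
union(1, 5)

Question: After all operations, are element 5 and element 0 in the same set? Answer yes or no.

Answer: yes

Derivation:
Step 1: find(1) -> no change; set of 1 is {1}
Step 2: find(5) -> no change; set of 5 is {5}
Step 3: find(2) -> no change; set of 2 is {2}
Step 4: find(8) -> no change; set of 8 is {8}
Step 5: find(2) -> no change; set of 2 is {2}
Step 6: find(8) -> no change; set of 8 is {8}
Step 7: find(2) -> no change; set of 2 is {2}
Step 8: union(0, 5) -> merged; set of 0 now {0, 5}
Step 9: find(7) -> no change; set of 7 is {7}
Step 10: find(5) -> no change; set of 5 is {0, 5}
Step 11: union(1, 5) -> merged; set of 1 now {0, 1, 5}
Set of 5: {0, 1, 5}; 0 is a member.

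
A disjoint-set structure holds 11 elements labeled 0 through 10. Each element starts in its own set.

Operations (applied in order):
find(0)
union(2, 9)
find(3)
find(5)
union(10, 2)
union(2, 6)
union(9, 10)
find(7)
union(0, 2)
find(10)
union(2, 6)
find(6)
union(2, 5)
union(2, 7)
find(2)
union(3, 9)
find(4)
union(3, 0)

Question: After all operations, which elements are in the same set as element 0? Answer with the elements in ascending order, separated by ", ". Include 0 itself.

Answer: 0, 2, 3, 5, 6, 7, 9, 10

Derivation:
Step 1: find(0) -> no change; set of 0 is {0}
Step 2: union(2, 9) -> merged; set of 2 now {2, 9}
Step 3: find(3) -> no change; set of 3 is {3}
Step 4: find(5) -> no change; set of 5 is {5}
Step 5: union(10, 2) -> merged; set of 10 now {2, 9, 10}
Step 6: union(2, 6) -> merged; set of 2 now {2, 6, 9, 10}
Step 7: union(9, 10) -> already same set; set of 9 now {2, 6, 9, 10}
Step 8: find(7) -> no change; set of 7 is {7}
Step 9: union(0, 2) -> merged; set of 0 now {0, 2, 6, 9, 10}
Step 10: find(10) -> no change; set of 10 is {0, 2, 6, 9, 10}
Step 11: union(2, 6) -> already same set; set of 2 now {0, 2, 6, 9, 10}
Step 12: find(6) -> no change; set of 6 is {0, 2, 6, 9, 10}
Step 13: union(2, 5) -> merged; set of 2 now {0, 2, 5, 6, 9, 10}
Step 14: union(2, 7) -> merged; set of 2 now {0, 2, 5, 6, 7, 9, 10}
Step 15: find(2) -> no change; set of 2 is {0, 2, 5, 6, 7, 9, 10}
Step 16: union(3, 9) -> merged; set of 3 now {0, 2, 3, 5, 6, 7, 9, 10}
Step 17: find(4) -> no change; set of 4 is {4}
Step 18: union(3, 0) -> already same set; set of 3 now {0, 2, 3, 5, 6, 7, 9, 10}
Component of 0: {0, 2, 3, 5, 6, 7, 9, 10}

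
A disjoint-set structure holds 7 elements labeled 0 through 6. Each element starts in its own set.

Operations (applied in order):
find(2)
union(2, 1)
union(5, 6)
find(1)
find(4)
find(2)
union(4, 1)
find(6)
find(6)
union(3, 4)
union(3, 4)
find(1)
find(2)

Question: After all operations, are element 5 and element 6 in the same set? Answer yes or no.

Answer: yes

Derivation:
Step 1: find(2) -> no change; set of 2 is {2}
Step 2: union(2, 1) -> merged; set of 2 now {1, 2}
Step 3: union(5, 6) -> merged; set of 5 now {5, 6}
Step 4: find(1) -> no change; set of 1 is {1, 2}
Step 5: find(4) -> no change; set of 4 is {4}
Step 6: find(2) -> no change; set of 2 is {1, 2}
Step 7: union(4, 1) -> merged; set of 4 now {1, 2, 4}
Step 8: find(6) -> no change; set of 6 is {5, 6}
Step 9: find(6) -> no change; set of 6 is {5, 6}
Step 10: union(3, 4) -> merged; set of 3 now {1, 2, 3, 4}
Step 11: union(3, 4) -> already same set; set of 3 now {1, 2, 3, 4}
Step 12: find(1) -> no change; set of 1 is {1, 2, 3, 4}
Step 13: find(2) -> no change; set of 2 is {1, 2, 3, 4}
Set of 5: {5, 6}; 6 is a member.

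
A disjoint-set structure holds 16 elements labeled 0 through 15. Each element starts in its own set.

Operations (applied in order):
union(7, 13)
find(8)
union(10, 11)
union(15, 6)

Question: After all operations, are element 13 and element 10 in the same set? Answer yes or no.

Answer: no

Derivation:
Step 1: union(7, 13) -> merged; set of 7 now {7, 13}
Step 2: find(8) -> no change; set of 8 is {8}
Step 3: union(10, 11) -> merged; set of 10 now {10, 11}
Step 4: union(15, 6) -> merged; set of 15 now {6, 15}
Set of 13: {7, 13}; 10 is not a member.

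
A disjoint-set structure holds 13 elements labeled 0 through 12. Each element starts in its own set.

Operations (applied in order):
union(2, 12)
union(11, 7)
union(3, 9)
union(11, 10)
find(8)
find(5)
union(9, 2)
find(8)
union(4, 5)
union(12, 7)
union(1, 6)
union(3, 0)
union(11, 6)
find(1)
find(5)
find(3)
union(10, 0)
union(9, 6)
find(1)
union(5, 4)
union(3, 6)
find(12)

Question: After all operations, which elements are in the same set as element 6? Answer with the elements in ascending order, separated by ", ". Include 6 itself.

Answer: 0, 1, 2, 3, 6, 7, 9, 10, 11, 12

Derivation:
Step 1: union(2, 12) -> merged; set of 2 now {2, 12}
Step 2: union(11, 7) -> merged; set of 11 now {7, 11}
Step 3: union(3, 9) -> merged; set of 3 now {3, 9}
Step 4: union(11, 10) -> merged; set of 11 now {7, 10, 11}
Step 5: find(8) -> no change; set of 8 is {8}
Step 6: find(5) -> no change; set of 5 is {5}
Step 7: union(9, 2) -> merged; set of 9 now {2, 3, 9, 12}
Step 8: find(8) -> no change; set of 8 is {8}
Step 9: union(4, 5) -> merged; set of 4 now {4, 5}
Step 10: union(12, 7) -> merged; set of 12 now {2, 3, 7, 9, 10, 11, 12}
Step 11: union(1, 6) -> merged; set of 1 now {1, 6}
Step 12: union(3, 0) -> merged; set of 3 now {0, 2, 3, 7, 9, 10, 11, 12}
Step 13: union(11, 6) -> merged; set of 11 now {0, 1, 2, 3, 6, 7, 9, 10, 11, 12}
Step 14: find(1) -> no change; set of 1 is {0, 1, 2, 3, 6, 7, 9, 10, 11, 12}
Step 15: find(5) -> no change; set of 5 is {4, 5}
Step 16: find(3) -> no change; set of 3 is {0, 1, 2, 3, 6, 7, 9, 10, 11, 12}
Step 17: union(10, 0) -> already same set; set of 10 now {0, 1, 2, 3, 6, 7, 9, 10, 11, 12}
Step 18: union(9, 6) -> already same set; set of 9 now {0, 1, 2, 3, 6, 7, 9, 10, 11, 12}
Step 19: find(1) -> no change; set of 1 is {0, 1, 2, 3, 6, 7, 9, 10, 11, 12}
Step 20: union(5, 4) -> already same set; set of 5 now {4, 5}
Step 21: union(3, 6) -> already same set; set of 3 now {0, 1, 2, 3, 6, 7, 9, 10, 11, 12}
Step 22: find(12) -> no change; set of 12 is {0, 1, 2, 3, 6, 7, 9, 10, 11, 12}
Component of 6: {0, 1, 2, 3, 6, 7, 9, 10, 11, 12}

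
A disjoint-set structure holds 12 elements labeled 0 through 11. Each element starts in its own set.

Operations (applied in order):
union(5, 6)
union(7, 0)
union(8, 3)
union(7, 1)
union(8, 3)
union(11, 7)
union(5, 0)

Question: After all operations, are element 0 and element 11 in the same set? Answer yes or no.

Answer: yes

Derivation:
Step 1: union(5, 6) -> merged; set of 5 now {5, 6}
Step 2: union(7, 0) -> merged; set of 7 now {0, 7}
Step 3: union(8, 3) -> merged; set of 8 now {3, 8}
Step 4: union(7, 1) -> merged; set of 7 now {0, 1, 7}
Step 5: union(8, 3) -> already same set; set of 8 now {3, 8}
Step 6: union(11, 7) -> merged; set of 11 now {0, 1, 7, 11}
Step 7: union(5, 0) -> merged; set of 5 now {0, 1, 5, 6, 7, 11}
Set of 0: {0, 1, 5, 6, 7, 11}; 11 is a member.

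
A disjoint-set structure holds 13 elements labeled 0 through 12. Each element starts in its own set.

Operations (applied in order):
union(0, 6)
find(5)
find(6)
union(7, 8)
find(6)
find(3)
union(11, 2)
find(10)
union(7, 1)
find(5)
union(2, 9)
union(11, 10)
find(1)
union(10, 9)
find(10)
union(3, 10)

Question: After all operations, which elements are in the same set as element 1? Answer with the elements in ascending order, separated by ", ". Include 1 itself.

Step 1: union(0, 6) -> merged; set of 0 now {0, 6}
Step 2: find(5) -> no change; set of 5 is {5}
Step 3: find(6) -> no change; set of 6 is {0, 6}
Step 4: union(7, 8) -> merged; set of 7 now {7, 8}
Step 5: find(6) -> no change; set of 6 is {0, 6}
Step 6: find(3) -> no change; set of 3 is {3}
Step 7: union(11, 2) -> merged; set of 11 now {2, 11}
Step 8: find(10) -> no change; set of 10 is {10}
Step 9: union(7, 1) -> merged; set of 7 now {1, 7, 8}
Step 10: find(5) -> no change; set of 5 is {5}
Step 11: union(2, 9) -> merged; set of 2 now {2, 9, 11}
Step 12: union(11, 10) -> merged; set of 11 now {2, 9, 10, 11}
Step 13: find(1) -> no change; set of 1 is {1, 7, 8}
Step 14: union(10, 9) -> already same set; set of 10 now {2, 9, 10, 11}
Step 15: find(10) -> no change; set of 10 is {2, 9, 10, 11}
Step 16: union(3, 10) -> merged; set of 3 now {2, 3, 9, 10, 11}
Component of 1: {1, 7, 8}

Answer: 1, 7, 8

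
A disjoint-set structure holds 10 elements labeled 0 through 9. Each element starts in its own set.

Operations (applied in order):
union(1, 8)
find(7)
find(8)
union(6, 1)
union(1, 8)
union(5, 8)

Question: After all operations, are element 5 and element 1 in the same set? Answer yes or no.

Step 1: union(1, 8) -> merged; set of 1 now {1, 8}
Step 2: find(7) -> no change; set of 7 is {7}
Step 3: find(8) -> no change; set of 8 is {1, 8}
Step 4: union(6, 1) -> merged; set of 6 now {1, 6, 8}
Step 5: union(1, 8) -> already same set; set of 1 now {1, 6, 8}
Step 6: union(5, 8) -> merged; set of 5 now {1, 5, 6, 8}
Set of 5: {1, 5, 6, 8}; 1 is a member.

Answer: yes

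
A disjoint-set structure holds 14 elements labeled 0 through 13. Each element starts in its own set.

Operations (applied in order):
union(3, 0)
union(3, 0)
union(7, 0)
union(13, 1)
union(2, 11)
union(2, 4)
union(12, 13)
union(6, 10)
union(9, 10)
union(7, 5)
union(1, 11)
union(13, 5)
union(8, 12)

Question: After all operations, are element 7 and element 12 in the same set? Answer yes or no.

Answer: yes

Derivation:
Step 1: union(3, 0) -> merged; set of 3 now {0, 3}
Step 2: union(3, 0) -> already same set; set of 3 now {0, 3}
Step 3: union(7, 0) -> merged; set of 7 now {0, 3, 7}
Step 4: union(13, 1) -> merged; set of 13 now {1, 13}
Step 5: union(2, 11) -> merged; set of 2 now {2, 11}
Step 6: union(2, 4) -> merged; set of 2 now {2, 4, 11}
Step 7: union(12, 13) -> merged; set of 12 now {1, 12, 13}
Step 8: union(6, 10) -> merged; set of 6 now {6, 10}
Step 9: union(9, 10) -> merged; set of 9 now {6, 9, 10}
Step 10: union(7, 5) -> merged; set of 7 now {0, 3, 5, 7}
Step 11: union(1, 11) -> merged; set of 1 now {1, 2, 4, 11, 12, 13}
Step 12: union(13, 5) -> merged; set of 13 now {0, 1, 2, 3, 4, 5, 7, 11, 12, 13}
Step 13: union(8, 12) -> merged; set of 8 now {0, 1, 2, 3, 4, 5, 7, 8, 11, 12, 13}
Set of 7: {0, 1, 2, 3, 4, 5, 7, 8, 11, 12, 13}; 12 is a member.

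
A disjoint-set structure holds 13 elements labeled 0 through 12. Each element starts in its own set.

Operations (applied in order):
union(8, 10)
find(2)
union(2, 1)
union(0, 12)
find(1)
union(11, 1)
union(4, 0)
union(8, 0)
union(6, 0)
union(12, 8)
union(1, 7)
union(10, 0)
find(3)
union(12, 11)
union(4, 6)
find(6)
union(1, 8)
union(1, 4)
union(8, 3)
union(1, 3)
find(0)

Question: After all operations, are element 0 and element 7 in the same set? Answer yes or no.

Step 1: union(8, 10) -> merged; set of 8 now {8, 10}
Step 2: find(2) -> no change; set of 2 is {2}
Step 3: union(2, 1) -> merged; set of 2 now {1, 2}
Step 4: union(0, 12) -> merged; set of 0 now {0, 12}
Step 5: find(1) -> no change; set of 1 is {1, 2}
Step 6: union(11, 1) -> merged; set of 11 now {1, 2, 11}
Step 7: union(4, 0) -> merged; set of 4 now {0, 4, 12}
Step 8: union(8, 0) -> merged; set of 8 now {0, 4, 8, 10, 12}
Step 9: union(6, 0) -> merged; set of 6 now {0, 4, 6, 8, 10, 12}
Step 10: union(12, 8) -> already same set; set of 12 now {0, 4, 6, 8, 10, 12}
Step 11: union(1, 7) -> merged; set of 1 now {1, 2, 7, 11}
Step 12: union(10, 0) -> already same set; set of 10 now {0, 4, 6, 8, 10, 12}
Step 13: find(3) -> no change; set of 3 is {3}
Step 14: union(12, 11) -> merged; set of 12 now {0, 1, 2, 4, 6, 7, 8, 10, 11, 12}
Step 15: union(4, 6) -> already same set; set of 4 now {0, 1, 2, 4, 6, 7, 8, 10, 11, 12}
Step 16: find(6) -> no change; set of 6 is {0, 1, 2, 4, 6, 7, 8, 10, 11, 12}
Step 17: union(1, 8) -> already same set; set of 1 now {0, 1, 2, 4, 6, 7, 8, 10, 11, 12}
Step 18: union(1, 4) -> already same set; set of 1 now {0, 1, 2, 4, 6, 7, 8, 10, 11, 12}
Step 19: union(8, 3) -> merged; set of 8 now {0, 1, 2, 3, 4, 6, 7, 8, 10, 11, 12}
Step 20: union(1, 3) -> already same set; set of 1 now {0, 1, 2, 3, 4, 6, 7, 8, 10, 11, 12}
Step 21: find(0) -> no change; set of 0 is {0, 1, 2, 3, 4, 6, 7, 8, 10, 11, 12}
Set of 0: {0, 1, 2, 3, 4, 6, 7, 8, 10, 11, 12}; 7 is a member.

Answer: yes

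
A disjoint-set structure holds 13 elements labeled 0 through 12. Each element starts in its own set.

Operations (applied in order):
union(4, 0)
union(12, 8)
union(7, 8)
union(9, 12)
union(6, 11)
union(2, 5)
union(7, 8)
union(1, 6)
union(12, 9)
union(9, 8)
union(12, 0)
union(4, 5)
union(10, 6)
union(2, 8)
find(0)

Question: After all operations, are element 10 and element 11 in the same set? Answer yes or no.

Answer: yes

Derivation:
Step 1: union(4, 0) -> merged; set of 4 now {0, 4}
Step 2: union(12, 8) -> merged; set of 12 now {8, 12}
Step 3: union(7, 8) -> merged; set of 7 now {7, 8, 12}
Step 4: union(9, 12) -> merged; set of 9 now {7, 8, 9, 12}
Step 5: union(6, 11) -> merged; set of 6 now {6, 11}
Step 6: union(2, 5) -> merged; set of 2 now {2, 5}
Step 7: union(7, 8) -> already same set; set of 7 now {7, 8, 9, 12}
Step 8: union(1, 6) -> merged; set of 1 now {1, 6, 11}
Step 9: union(12, 9) -> already same set; set of 12 now {7, 8, 9, 12}
Step 10: union(9, 8) -> already same set; set of 9 now {7, 8, 9, 12}
Step 11: union(12, 0) -> merged; set of 12 now {0, 4, 7, 8, 9, 12}
Step 12: union(4, 5) -> merged; set of 4 now {0, 2, 4, 5, 7, 8, 9, 12}
Step 13: union(10, 6) -> merged; set of 10 now {1, 6, 10, 11}
Step 14: union(2, 8) -> already same set; set of 2 now {0, 2, 4, 5, 7, 8, 9, 12}
Step 15: find(0) -> no change; set of 0 is {0, 2, 4, 5, 7, 8, 9, 12}
Set of 10: {1, 6, 10, 11}; 11 is a member.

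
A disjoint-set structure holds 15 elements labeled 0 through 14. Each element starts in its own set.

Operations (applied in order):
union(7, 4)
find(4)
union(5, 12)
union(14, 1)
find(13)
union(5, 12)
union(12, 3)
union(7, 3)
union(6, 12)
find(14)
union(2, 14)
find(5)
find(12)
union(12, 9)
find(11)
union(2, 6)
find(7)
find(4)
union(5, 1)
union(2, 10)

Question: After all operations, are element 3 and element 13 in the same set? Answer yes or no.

Answer: no

Derivation:
Step 1: union(7, 4) -> merged; set of 7 now {4, 7}
Step 2: find(4) -> no change; set of 4 is {4, 7}
Step 3: union(5, 12) -> merged; set of 5 now {5, 12}
Step 4: union(14, 1) -> merged; set of 14 now {1, 14}
Step 5: find(13) -> no change; set of 13 is {13}
Step 6: union(5, 12) -> already same set; set of 5 now {5, 12}
Step 7: union(12, 3) -> merged; set of 12 now {3, 5, 12}
Step 8: union(7, 3) -> merged; set of 7 now {3, 4, 5, 7, 12}
Step 9: union(6, 12) -> merged; set of 6 now {3, 4, 5, 6, 7, 12}
Step 10: find(14) -> no change; set of 14 is {1, 14}
Step 11: union(2, 14) -> merged; set of 2 now {1, 2, 14}
Step 12: find(5) -> no change; set of 5 is {3, 4, 5, 6, 7, 12}
Step 13: find(12) -> no change; set of 12 is {3, 4, 5, 6, 7, 12}
Step 14: union(12, 9) -> merged; set of 12 now {3, 4, 5, 6, 7, 9, 12}
Step 15: find(11) -> no change; set of 11 is {11}
Step 16: union(2, 6) -> merged; set of 2 now {1, 2, 3, 4, 5, 6, 7, 9, 12, 14}
Step 17: find(7) -> no change; set of 7 is {1, 2, 3, 4, 5, 6, 7, 9, 12, 14}
Step 18: find(4) -> no change; set of 4 is {1, 2, 3, 4, 5, 6, 7, 9, 12, 14}
Step 19: union(5, 1) -> already same set; set of 5 now {1, 2, 3, 4, 5, 6, 7, 9, 12, 14}
Step 20: union(2, 10) -> merged; set of 2 now {1, 2, 3, 4, 5, 6, 7, 9, 10, 12, 14}
Set of 3: {1, 2, 3, 4, 5, 6, 7, 9, 10, 12, 14}; 13 is not a member.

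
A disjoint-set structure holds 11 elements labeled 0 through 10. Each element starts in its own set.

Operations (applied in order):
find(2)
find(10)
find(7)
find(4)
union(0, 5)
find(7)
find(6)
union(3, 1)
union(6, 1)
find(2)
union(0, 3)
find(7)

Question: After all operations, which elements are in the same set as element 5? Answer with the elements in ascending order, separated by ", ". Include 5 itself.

Answer: 0, 1, 3, 5, 6

Derivation:
Step 1: find(2) -> no change; set of 2 is {2}
Step 2: find(10) -> no change; set of 10 is {10}
Step 3: find(7) -> no change; set of 7 is {7}
Step 4: find(4) -> no change; set of 4 is {4}
Step 5: union(0, 5) -> merged; set of 0 now {0, 5}
Step 6: find(7) -> no change; set of 7 is {7}
Step 7: find(6) -> no change; set of 6 is {6}
Step 8: union(3, 1) -> merged; set of 3 now {1, 3}
Step 9: union(6, 1) -> merged; set of 6 now {1, 3, 6}
Step 10: find(2) -> no change; set of 2 is {2}
Step 11: union(0, 3) -> merged; set of 0 now {0, 1, 3, 5, 6}
Step 12: find(7) -> no change; set of 7 is {7}
Component of 5: {0, 1, 3, 5, 6}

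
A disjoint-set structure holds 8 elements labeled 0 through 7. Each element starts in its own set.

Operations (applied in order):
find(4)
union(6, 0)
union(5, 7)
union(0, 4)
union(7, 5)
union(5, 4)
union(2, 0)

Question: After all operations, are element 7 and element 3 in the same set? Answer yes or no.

Answer: no

Derivation:
Step 1: find(4) -> no change; set of 4 is {4}
Step 2: union(6, 0) -> merged; set of 6 now {0, 6}
Step 3: union(5, 7) -> merged; set of 5 now {5, 7}
Step 4: union(0, 4) -> merged; set of 0 now {0, 4, 6}
Step 5: union(7, 5) -> already same set; set of 7 now {5, 7}
Step 6: union(5, 4) -> merged; set of 5 now {0, 4, 5, 6, 7}
Step 7: union(2, 0) -> merged; set of 2 now {0, 2, 4, 5, 6, 7}
Set of 7: {0, 2, 4, 5, 6, 7}; 3 is not a member.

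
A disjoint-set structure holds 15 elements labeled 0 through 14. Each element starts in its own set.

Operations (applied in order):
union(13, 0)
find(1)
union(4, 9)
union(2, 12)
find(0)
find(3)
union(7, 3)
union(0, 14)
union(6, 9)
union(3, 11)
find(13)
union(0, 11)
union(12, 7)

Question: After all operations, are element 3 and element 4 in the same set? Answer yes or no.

Step 1: union(13, 0) -> merged; set of 13 now {0, 13}
Step 2: find(1) -> no change; set of 1 is {1}
Step 3: union(4, 9) -> merged; set of 4 now {4, 9}
Step 4: union(2, 12) -> merged; set of 2 now {2, 12}
Step 5: find(0) -> no change; set of 0 is {0, 13}
Step 6: find(3) -> no change; set of 3 is {3}
Step 7: union(7, 3) -> merged; set of 7 now {3, 7}
Step 8: union(0, 14) -> merged; set of 0 now {0, 13, 14}
Step 9: union(6, 9) -> merged; set of 6 now {4, 6, 9}
Step 10: union(3, 11) -> merged; set of 3 now {3, 7, 11}
Step 11: find(13) -> no change; set of 13 is {0, 13, 14}
Step 12: union(0, 11) -> merged; set of 0 now {0, 3, 7, 11, 13, 14}
Step 13: union(12, 7) -> merged; set of 12 now {0, 2, 3, 7, 11, 12, 13, 14}
Set of 3: {0, 2, 3, 7, 11, 12, 13, 14}; 4 is not a member.

Answer: no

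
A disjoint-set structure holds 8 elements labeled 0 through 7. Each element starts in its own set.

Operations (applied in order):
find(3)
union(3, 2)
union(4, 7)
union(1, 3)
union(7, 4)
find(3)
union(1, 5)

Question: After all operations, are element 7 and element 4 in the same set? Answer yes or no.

Step 1: find(3) -> no change; set of 3 is {3}
Step 2: union(3, 2) -> merged; set of 3 now {2, 3}
Step 3: union(4, 7) -> merged; set of 4 now {4, 7}
Step 4: union(1, 3) -> merged; set of 1 now {1, 2, 3}
Step 5: union(7, 4) -> already same set; set of 7 now {4, 7}
Step 6: find(3) -> no change; set of 3 is {1, 2, 3}
Step 7: union(1, 5) -> merged; set of 1 now {1, 2, 3, 5}
Set of 7: {4, 7}; 4 is a member.

Answer: yes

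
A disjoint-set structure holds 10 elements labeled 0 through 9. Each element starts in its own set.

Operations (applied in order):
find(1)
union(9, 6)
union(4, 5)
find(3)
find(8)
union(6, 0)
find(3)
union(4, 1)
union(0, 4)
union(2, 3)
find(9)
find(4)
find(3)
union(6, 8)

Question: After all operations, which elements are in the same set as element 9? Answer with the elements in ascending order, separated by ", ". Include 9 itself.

Answer: 0, 1, 4, 5, 6, 8, 9

Derivation:
Step 1: find(1) -> no change; set of 1 is {1}
Step 2: union(9, 6) -> merged; set of 9 now {6, 9}
Step 3: union(4, 5) -> merged; set of 4 now {4, 5}
Step 4: find(3) -> no change; set of 3 is {3}
Step 5: find(8) -> no change; set of 8 is {8}
Step 6: union(6, 0) -> merged; set of 6 now {0, 6, 9}
Step 7: find(3) -> no change; set of 3 is {3}
Step 8: union(4, 1) -> merged; set of 4 now {1, 4, 5}
Step 9: union(0, 4) -> merged; set of 0 now {0, 1, 4, 5, 6, 9}
Step 10: union(2, 3) -> merged; set of 2 now {2, 3}
Step 11: find(9) -> no change; set of 9 is {0, 1, 4, 5, 6, 9}
Step 12: find(4) -> no change; set of 4 is {0, 1, 4, 5, 6, 9}
Step 13: find(3) -> no change; set of 3 is {2, 3}
Step 14: union(6, 8) -> merged; set of 6 now {0, 1, 4, 5, 6, 8, 9}
Component of 9: {0, 1, 4, 5, 6, 8, 9}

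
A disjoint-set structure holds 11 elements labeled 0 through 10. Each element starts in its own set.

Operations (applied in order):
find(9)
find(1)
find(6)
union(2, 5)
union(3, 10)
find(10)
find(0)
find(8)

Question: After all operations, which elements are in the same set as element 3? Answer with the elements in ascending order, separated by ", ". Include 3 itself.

Answer: 3, 10

Derivation:
Step 1: find(9) -> no change; set of 9 is {9}
Step 2: find(1) -> no change; set of 1 is {1}
Step 3: find(6) -> no change; set of 6 is {6}
Step 4: union(2, 5) -> merged; set of 2 now {2, 5}
Step 5: union(3, 10) -> merged; set of 3 now {3, 10}
Step 6: find(10) -> no change; set of 10 is {3, 10}
Step 7: find(0) -> no change; set of 0 is {0}
Step 8: find(8) -> no change; set of 8 is {8}
Component of 3: {3, 10}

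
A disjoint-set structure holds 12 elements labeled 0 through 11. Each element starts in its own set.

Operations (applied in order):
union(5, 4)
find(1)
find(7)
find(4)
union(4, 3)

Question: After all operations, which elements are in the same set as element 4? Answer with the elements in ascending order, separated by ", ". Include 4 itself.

Answer: 3, 4, 5

Derivation:
Step 1: union(5, 4) -> merged; set of 5 now {4, 5}
Step 2: find(1) -> no change; set of 1 is {1}
Step 3: find(7) -> no change; set of 7 is {7}
Step 4: find(4) -> no change; set of 4 is {4, 5}
Step 5: union(4, 3) -> merged; set of 4 now {3, 4, 5}
Component of 4: {3, 4, 5}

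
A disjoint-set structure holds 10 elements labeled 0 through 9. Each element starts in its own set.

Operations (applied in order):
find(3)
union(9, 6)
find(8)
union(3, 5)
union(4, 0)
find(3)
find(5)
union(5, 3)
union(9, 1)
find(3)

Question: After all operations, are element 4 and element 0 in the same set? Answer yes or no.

Answer: yes

Derivation:
Step 1: find(3) -> no change; set of 3 is {3}
Step 2: union(9, 6) -> merged; set of 9 now {6, 9}
Step 3: find(8) -> no change; set of 8 is {8}
Step 4: union(3, 5) -> merged; set of 3 now {3, 5}
Step 5: union(4, 0) -> merged; set of 4 now {0, 4}
Step 6: find(3) -> no change; set of 3 is {3, 5}
Step 7: find(5) -> no change; set of 5 is {3, 5}
Step 8: union(5, 3) -> already same set; set of 5 now {3, 5}
Step 9: union(9, 1) -> merged; set of 9 now {1, 6, 9}
Step 10: find(3) -> no change; set of 3 is {3, 5}
Set of 4: {0, 4}; 0 is a member.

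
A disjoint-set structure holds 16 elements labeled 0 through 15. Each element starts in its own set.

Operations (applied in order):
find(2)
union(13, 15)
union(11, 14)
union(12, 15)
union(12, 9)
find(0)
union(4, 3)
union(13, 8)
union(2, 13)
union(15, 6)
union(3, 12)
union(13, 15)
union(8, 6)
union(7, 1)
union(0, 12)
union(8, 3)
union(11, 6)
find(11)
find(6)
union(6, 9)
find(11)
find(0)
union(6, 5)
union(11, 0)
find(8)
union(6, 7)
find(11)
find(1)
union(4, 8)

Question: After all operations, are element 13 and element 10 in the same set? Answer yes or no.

Answer: no

Derivation:
Step 1: find(2) -> no change; set of 2 is {2}
Step 2: union(13, 15) -> merged; set of 13 now {13, 15}
Step 3: union(11, 14) -> merged; set of 11 now {11, 14}
Step 4: union(12, 15) -> merged; set of 12 now {12, 13, 15}
Step 5: union(12, 9) -> merged; set of 12 now {9, 12, 13, 15}
Step 6: find(0) -> no change; set of 0 is {0}
Step 7: union(4, 3) -> merged; set of 4 now {3, 4}
Step 8: union(13, 8) -> merged; set of 13 now {8, 9, 12, 13, 15}
Step 9: union(2, 13) -> merged; set of 2 now {2, 8, 9, 12, 13, 15}
Step 10: union(15, 6) -> merged; set of 15 now {2, 6, 8, 9, 12, 13, 15}
Step 11: union(3, 12) -> merged; set of 3 now {2, 3, 4, 6, 8, 9, 12, 13, 15}
Step 12: union(13, 15) -> already same set; set of 13 now {2, 3, 4, 6, 8, 9, 12, 13, 15}
Step 13: union(8, 6) -> already same set; set of 8 now {2, 3, 4, 6, 8, 9, 12, 13, 15}
Step 14: union(7, 1) -> merged; set of 7 now {1, 7}
Step 15: union(0, 12) -> merged; set of 0 now {0, 2, 3, 4, 6, 8, 9, 12, 13, 15}
Step 16: union(8, 3) -> already same set; set of 8 now {0, 2, 3, 4, 6, 8, 9, 12, 13, 15}
Step 17: union(11, 6) -> merged; set of 11 now {0, 2, 3, 4, 6, 8, 9, 11, 12, 13, 14, 15}
Step 18: find(11) -> no change; set of 11 is {0, 2, 3, 4, 6, 8, 9, 11, 12, 13, 14, 15}
Step 19: find(6) -> no change; set of 6 is {0, 2, 3, 4, 6, 8, 9, 11, 12, 13, 14, 15}
Step 20: union(6, 9) -> already same set; set of 6 now {0, 2, 3, 4, 6, 8, 9, 11, 12, 13, 14, 15}
Step 21: find(11) -> no change; set of 11 is {0, 2, 3, 4, 6, 8, 9, 11, 12, 13, 14, 15}
Step 22: find(0) -> no change; set of 0 is {0, 2, 3, 4, 6, 8, 9, 11, 12, 13, 14, 15}
Step 23: union(6, 5) -> merged; set of 6 now {0, 2, 3, 4, 5, 6, 8, 9, 11, 12, 13, 14, 15}
Step 24: union(11, 0) -> already same set; set of 11 now {0, 2, 3, 4, 5, 6, 8, 9, 11, 12, 13, 14, 15}
Step 25: find(8) -> no change; set of 8 is {0, 2, 3, 4, 5, 6, 8, 9, 11, 12, 13, 14, 15}
Step 26: union(6, 7) -> merged; set of 6 now {0, 1, 2, 3, 4, 5, 6, 7, 8, 9, 11, 12, 13, 14, 15}
Step 27: find(11) -> no change; set of 11 is {0, 1, 2, 3, 4, 5, 6, 7, 8, 9, 11, 12, 13, 14, 15}
Step 28: find(1) -> no change; set of 1 is {0, 1, 2, 3, 4, 5, 6, 7, 8, 9, 11, 12, 13, 14, 15}
Step 29: union(4, 8) -> already same set; set of 4 now {0, 1, 2, 3, 4, 5, 6, 7, 8, 9, 11, 12, 13, 14, 15}
Set of 13: {0, 1, 2, 3, 4, 5, 6, 7, 8, 9, 11, 12, 13, 14, 15}; 10 is not a member.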